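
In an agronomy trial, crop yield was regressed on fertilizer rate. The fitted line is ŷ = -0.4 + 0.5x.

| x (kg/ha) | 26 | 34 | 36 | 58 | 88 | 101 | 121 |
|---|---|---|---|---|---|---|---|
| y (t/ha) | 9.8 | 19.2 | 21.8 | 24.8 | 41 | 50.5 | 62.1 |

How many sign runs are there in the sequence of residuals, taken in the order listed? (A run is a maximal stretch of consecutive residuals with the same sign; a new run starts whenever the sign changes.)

x=26: ŷ = -0.4 + 0.5·26 = 12.6; e = 9.8 − 12.6 = -2.8
x=34: ŷ = -0.4 + 0.5·34 = 16.6; e = 19.2 − 16.6 = 2.6
x=36: ŷ = -0.4 + 0.5·36 = 17.6; e = 21.8 − 17.6 = 4.2
x=58: ŷ = -0.4 + 0.5·58 = 28.6; e = 24.8 − 28.6 = -3.8
x=88: ŷ = -0.4 + 0.5·88 = 43.6; e = 41 − 43.6 = -2.6
x=101: ŷ = -0.4 + 0.5·101 = 50.1; e = 50.5 − 50.1 = 0.4
x=121: ŷ = -0.4 + 0.5·121 = 60.1; e = 62.1 − 60.1 = 2
Signs: − + + − − + +
Runs: −×1, +×2, −×2, +×2 → 4

4 runs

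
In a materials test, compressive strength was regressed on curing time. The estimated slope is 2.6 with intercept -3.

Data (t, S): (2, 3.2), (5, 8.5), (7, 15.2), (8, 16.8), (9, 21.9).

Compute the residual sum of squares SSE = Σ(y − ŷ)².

t=2: ŷ = -3 + 2.6·2 = 2.2; r = 3.2 − 2.2 = 1
t=5: ŷ = -3 + 2.6·5 = 10; r = 8.5 − 10 = -1.5
t=7: ŷ = -3 + 2.6·7 = 15.2; r = 15.2 − 15.2 = 0
t=8: ŷ = -3 + 2.6·8 = 17.8; r = 16.8 − 17.8 = -1
t=9: ŷ = -3 + 2.6·9 = 20.4; r = 21.9 − 20.4 = 1.5
SSE = 1 + 2.25 + 0 + 1 + 2.25 = 6.5

SSE = 6.5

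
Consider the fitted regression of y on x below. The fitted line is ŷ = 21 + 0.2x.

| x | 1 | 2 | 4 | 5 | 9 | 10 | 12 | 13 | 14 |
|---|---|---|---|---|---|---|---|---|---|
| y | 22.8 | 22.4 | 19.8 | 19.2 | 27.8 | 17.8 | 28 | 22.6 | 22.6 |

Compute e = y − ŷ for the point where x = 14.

e = -1.2

ŷ = 21 + 0.2·14 = 23.8
e = 22.6 − 23.8 = -1.2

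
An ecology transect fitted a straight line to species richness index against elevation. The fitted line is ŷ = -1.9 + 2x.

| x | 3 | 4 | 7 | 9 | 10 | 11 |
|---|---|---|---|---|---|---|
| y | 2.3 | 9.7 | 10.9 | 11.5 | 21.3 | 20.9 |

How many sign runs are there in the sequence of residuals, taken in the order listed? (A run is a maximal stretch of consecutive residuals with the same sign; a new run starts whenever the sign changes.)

4 runs

x=3: ŷ = -1.9 + 2·3 = 4.1; r = 2.3 − 4.1 = -1.8
x=4: ŷ = -1.9 + 2·4 = 6.1; r = 9.7 − 6.1 = 3.6
x=7: ŷ = -1.9 + 2·7 = 12.1; r = 10.9 − 12.1 = -1.2
x=9: ŷ = -1.9 + 2·9 = 16.1; r = 11.5 − 16.1 = -4.6
x=10: ŷ = -1.9 + 2·10 = 18.1; r = 21.3 − 18.1 = 3.2
x=11: ŷ = -1.9 + 2·11 = 20.1; r = 20.9 − 20.1 = 0.8
Signs: − + − − + +
Runs: −×1, +×1, −×2, +×2 → 4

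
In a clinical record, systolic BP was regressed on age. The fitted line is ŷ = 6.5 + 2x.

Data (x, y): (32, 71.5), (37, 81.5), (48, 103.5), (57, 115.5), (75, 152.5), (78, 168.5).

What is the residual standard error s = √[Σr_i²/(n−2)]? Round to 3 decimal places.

x=32: ŷ = 6.5 + 2·32 = 70.5; r = 71.5 − 70.5 = 1
x=37: ŷ = 6.5 + 2·37 = 80.5; r = 81.5 − 80.5 = 1
x=48: ŷ = 6.5 + 2·48 = 102.5; r = 103.5 − 102.5 = 1
x=57: ŷ = 6.5 + 2·57 = 120.5; r = 115.5 − 120.5 = -5
x=75: ŷ = 6.5 + 2·75 = 156.5; r = 152.5 − 156.5 = -4
x=78: ŷ = 6.5 + 2·78 = 162.5; r = 168.5 − 162.5 = 6
SSE = 1 + 1 + 1 + 25 + 16 + 36 = 80
s = √(80/4) = √20 ≈ 4.472

s = 4.472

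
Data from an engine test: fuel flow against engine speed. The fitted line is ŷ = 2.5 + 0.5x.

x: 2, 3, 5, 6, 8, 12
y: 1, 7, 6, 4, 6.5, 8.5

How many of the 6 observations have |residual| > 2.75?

x=2: ŷ = 2.5 + 0.5·2 = 3.5; e = 1 − 3.5 = -2.5
x=3: ŷ = 2.5 + 0.5·3 = 4; e = 7 − 4 = 3
x=5: ŷ = 2.5 + 0.5·5 = 5; e = 6 − 5 = 1
x=6: ŷ = 2.5 + 0.5·6 = 5.5; e = 4 − 5.5 = -1.5
x=8: ŷ = 2.5 + 0.5·8 = 6.5; e = 6.5 − 6.5 = 0
x=12: ŷ = 2.5 + 0.5·12 = 8.5; e = 8.5 − 8.5 = 0
|e| > 2.75: x=3 (|e|=3) → 1

1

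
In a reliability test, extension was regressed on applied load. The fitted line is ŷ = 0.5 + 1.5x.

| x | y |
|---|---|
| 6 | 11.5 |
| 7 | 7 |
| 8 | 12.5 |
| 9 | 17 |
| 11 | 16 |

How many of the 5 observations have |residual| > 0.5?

x=6: ŷ = 0.5 + 1.5·6 = 9.5; e = 11.5 − 9.5 = 2
x=7: ŷ = 0.5 + 1.5·7 = 11; e = 7 − 11 = -4
x=8: ŷ = 0.5 + 1.5·8 = 12.5; e = 12.5 − 12.5 = 0
x=9: ŷ = 0.5 + 1.5·9 = 14; e = 17 − 14 = 3
x=11: ŷ = 0.5 + 1.5·11 = 17; e = 16 − 17 = -1
|e| > 0.5: x=6 (|e|=2), x=7 (|e|=4), x=9 (|e|=3), x=11 (|e|=1) → 4

4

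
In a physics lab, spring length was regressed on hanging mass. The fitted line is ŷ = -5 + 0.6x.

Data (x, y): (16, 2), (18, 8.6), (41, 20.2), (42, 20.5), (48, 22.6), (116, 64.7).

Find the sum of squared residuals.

SSE = 16.5

x=16: ŷ = -5 + 0.6·16 = 4.6; r = 2 − 4.6 = -2.6
x=18: ŷ = -5 + 0.6·18 = 5.8; r = 8.6 − 5.8 = 2.8
x=41: ŷ = -5 + 0.6·41 = 19.6; r = 20.2 − 19.6 = 0.6
x=42: ŷ = -5 + 0.6·42 = 20.2; r = 20.5 − 20.2 = 0.3
x=48: ŷ = -5 + 0.6·48 = 23.8; r = 22.6 − 23.8 = -1.2
x=116: ŷ = -5 + 0.6·116 = 64.6; r = 64.7 − 64.6 = 0.1
SSE = 6.76 + 7.84 + 0.36 + 0.09 + 1.44 + 0.01 = 16.5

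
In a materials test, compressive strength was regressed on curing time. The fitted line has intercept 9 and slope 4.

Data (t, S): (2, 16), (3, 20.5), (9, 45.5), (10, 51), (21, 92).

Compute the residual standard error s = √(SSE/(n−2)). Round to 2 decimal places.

t=2: Ŝ = 9 + 4·2 = 17; r = 16 − 17 = -1
t=3: Ŝ = 9 + 4·3 = 21; r = 20.5 − 21 = -0.5
t=9: Ŝ = 9 + 4·9 = 45; r = 45.5 − 45 = 0.5
t=10: Ŝ = 9 + 4·10 = 49; r = 51 − 49 = 2
t=21: Ŝ = 9 + 4·21 = 93; r = 92 − 93 = -1
SSE = 1 + 0.25 + 0.25 + 4 + 1 = 6.5
s = √(6.5/3) = √2.16667 ≈ 1.47

s = 1.47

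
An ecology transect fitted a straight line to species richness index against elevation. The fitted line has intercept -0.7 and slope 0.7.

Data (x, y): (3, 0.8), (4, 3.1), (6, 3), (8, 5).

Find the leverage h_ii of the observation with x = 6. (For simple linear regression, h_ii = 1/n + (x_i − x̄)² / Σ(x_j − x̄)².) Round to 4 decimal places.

h = 0.2881

x̄ = (3 + 4 + 6 + 8)/4 = 5.25
Σ(x − x̄)² = 5.0625 + 1.5625 + 0.5625 + 7.5625 = 14.75
h = 1/4 + (0.75)²/14.75 = 0.25 + 0.0381356 = 0.2881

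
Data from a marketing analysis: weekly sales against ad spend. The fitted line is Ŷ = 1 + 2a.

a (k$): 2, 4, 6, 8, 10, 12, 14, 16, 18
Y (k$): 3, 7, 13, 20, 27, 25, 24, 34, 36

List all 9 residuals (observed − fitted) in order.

-2, -2, 0, 3, 6, 0, -5, 1, -1

a=2: Ŷ = 1 + 2·2 = 5; e = 3 − 5 = -2
a=4: Ŷ = 1 + 2·4 = 9; e = 7 − 9 = -2
a=6: Ŷ = 1 + 2·6 = 13; e = 13 − 13 = 0
a=8: Ŷ = 1 + 2·8 = 17; e = 20 − 17 = 3
a=10: Ŷ = 1 + 2·10 = 21; e = 27 − 21 = 6
a=12: Ŷ = 1 + 2·12 = 25; e = 25 − 25 = 0
a=14: Ŷ = 1 + 2·14 = 29; e = 24 − 29 = -5
a=16: Ŷ = 1 + 2·16 = 33; e = 34 − 33 = 1
a=18: Ŷ = 1 + 2·18 = 37; e = 36 − 37 = -1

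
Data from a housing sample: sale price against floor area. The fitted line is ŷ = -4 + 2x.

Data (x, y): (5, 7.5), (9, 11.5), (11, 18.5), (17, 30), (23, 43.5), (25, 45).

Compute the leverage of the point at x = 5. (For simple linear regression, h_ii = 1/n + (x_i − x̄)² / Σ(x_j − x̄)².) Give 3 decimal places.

h = 0.479

x̄ = (5 + 9 + 11 + 17 + 23 + 25)/6 = 15
Σ(x − x̄)² = 100 + 36 + 16 + 4 + 64 + 100 = 320
h = 1/6 + (-10)²/320 = 0.166667 + 0.3125 = 0.479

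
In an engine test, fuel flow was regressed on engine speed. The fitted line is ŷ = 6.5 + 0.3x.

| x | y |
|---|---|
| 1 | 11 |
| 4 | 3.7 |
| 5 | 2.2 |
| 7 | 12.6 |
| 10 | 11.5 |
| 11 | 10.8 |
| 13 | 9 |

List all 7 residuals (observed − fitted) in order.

x=1: ŷ = 6.5 + 0.3·1 = 6.8; r = 11 − 6.8 = 4.2
x=4: ŷ = 6.5 + 0.3·4 = 7.7; r = 3.7 − 7.7 = -4
x=5: ŷ = 6.5 + 0.3·5 = 8; r = 2.2 − 8 = -5.8
x=7: ŷ = 6.5 + 0.3·7 = 8.6; r = 12.6 − 8.6 = 4
x=10: ŷ = 6.5 + 0.3·10 = 9.5; r = 11.5 − 9.5 = 2
x=11: ŷ = 6.5 + 0.3·11 = 9.8; r = 10.8 − 9.8 = 1
x=13: ŷ = 6.5 + 0.3·13 = 10.4; r = 9 − 10.4 = -1.4

4.2, -4, -5.8, 4, 2, 1, -1.4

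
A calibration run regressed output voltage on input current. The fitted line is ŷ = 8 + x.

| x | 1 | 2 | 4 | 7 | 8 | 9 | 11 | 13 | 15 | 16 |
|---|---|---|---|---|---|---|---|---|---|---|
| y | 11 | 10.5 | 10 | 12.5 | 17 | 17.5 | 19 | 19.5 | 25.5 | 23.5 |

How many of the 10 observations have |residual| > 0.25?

x=1: ŷ = 8 + 1 = 9; r = 11 − 9 = 2
x=2: ŷ = 8 + 2 = 10; r = 10.5 − 10 = 0.5
x=4: ŷ = 8 + 4 = 12; r = 10 − 12 = -2
x=7: ŷ = 8 + 7 = 15; r = 12.5 − 15 = -2.5
x=8: ŷ = 8 + 8 = 16; r = 17 − 16 = 1
x=9: ŷ = 8 + 9 = 17; r = 17.5 − 17 = 0.5
x=11: ŷ = 8 + 11 = 19; r = 19 − 19 = 0
x=13: ŷ = 8 + 13 = 21; r = 19.5 − 21 = -1.5
x=15: ŷ = 8 + 15 = 23; r = 25.5 − 23 = 2.5
x=16: ŷ = 8 + 16 = 24; r = 23.5 − 24 = -0.5
|r| > 0.25: x=1 (|r|=2), x=2 (|r|=0.5), x=4 (|r|=2), x=7 (|r|=2.5), x=8 (|r|=1), x=9 (|r|=0.5), x=13 (|r|=1.5), x=15 (|r|=2.5), x=16 (|r|=0.5) → 9

9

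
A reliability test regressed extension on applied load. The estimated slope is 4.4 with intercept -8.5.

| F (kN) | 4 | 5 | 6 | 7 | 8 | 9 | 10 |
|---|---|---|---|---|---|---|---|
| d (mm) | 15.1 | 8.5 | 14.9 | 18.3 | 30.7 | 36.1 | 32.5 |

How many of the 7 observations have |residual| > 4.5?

F=4: d̂ = -8.5 + 4.4·4 = 9.1; r = 15.1 − 9.1 = 6
F=5: d̂ = -8.5 + 4.4·5 = 13.5; r = 8.5 − 13.5 = -5
F=6: d̂ = -8.5 + 4.4·6 = 17.9; r = 14.9 − 17.9 = -3
F=7: d̂ = -8.5 + 4.4·7 = 22.3; r = 18.3 − 22.3 = -4
F=8: d̂ = -8.5 + 4.4·8 = 26.7; r = 30.7 − 26.7 = 4
F=9: d̂ = -8.5 + 4.4·9 = 31.1; r = 36.1 − 31.1 = 5
F=10: d̂ = -8.5 + 4.4·10 = 35.5; r = 32.5 − 35.5 = -3
|r| > 4.5: F=4 (|r|=6), F=5 (|r|=5), F=9 (|r|=5) → 3

3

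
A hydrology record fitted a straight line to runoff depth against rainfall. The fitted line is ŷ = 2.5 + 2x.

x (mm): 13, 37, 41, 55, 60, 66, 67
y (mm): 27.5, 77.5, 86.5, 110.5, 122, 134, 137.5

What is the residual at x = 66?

ŷ = 2.5 + 2·66 = 134.5
e = 134 − 134.5 = -0.5

e = -0.5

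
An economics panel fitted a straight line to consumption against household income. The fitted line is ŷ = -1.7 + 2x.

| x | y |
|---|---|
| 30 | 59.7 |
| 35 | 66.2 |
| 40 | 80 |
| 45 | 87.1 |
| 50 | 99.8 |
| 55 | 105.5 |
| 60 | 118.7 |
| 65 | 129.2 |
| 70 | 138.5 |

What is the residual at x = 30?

r = 1.4

ŷ = -1.7 + 2·30 = 58.3
r = 59.7 − 58.3 = 1.4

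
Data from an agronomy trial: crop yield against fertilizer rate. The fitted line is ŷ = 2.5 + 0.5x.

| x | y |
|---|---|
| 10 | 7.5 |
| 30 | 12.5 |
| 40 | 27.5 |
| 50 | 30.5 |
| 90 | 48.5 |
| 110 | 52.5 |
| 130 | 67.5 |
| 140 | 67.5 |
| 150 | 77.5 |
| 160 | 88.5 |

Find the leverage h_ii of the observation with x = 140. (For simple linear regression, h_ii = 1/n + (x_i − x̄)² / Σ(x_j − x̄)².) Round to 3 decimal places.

x̄ = (10 + 30 + 40 + 50 + 90 + 110 + 130 + 140 + 150 + 160)/10 = 91
Σ(x − x̄)² = 6561 + 3721 + 2601 + 1681 + 1 + 361 + 1521 + 2401 + 3481 + 4761 = 27090
h = 1/10 + (49)²/27090 = 0.1 + 0.0886305 = 0.189

h = 0.189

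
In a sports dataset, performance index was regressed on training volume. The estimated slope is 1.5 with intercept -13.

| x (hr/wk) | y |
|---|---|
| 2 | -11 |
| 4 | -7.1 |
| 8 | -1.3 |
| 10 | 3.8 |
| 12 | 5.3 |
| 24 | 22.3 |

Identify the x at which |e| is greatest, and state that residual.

x = 10, e = 1.8

x=2: ŷ = -13 + 1.5·2 = -10; e = -11 − (-10) = -1
x=4: ŷ = -13 + 1.5·4 = -7; e = -7.1 − (-7) = -0.1
x=8: ŷ = -13 + 1.5·8 = -1; e = -1.3 − (-1) = -0.3
x=10: ŷ = -13 + 1.5·10 = 2; e = 3.8 − 2 = 1.8
x=12: ŷ = -13 + 1.5·12 = 5; e = 5.3 − 5 = 0.3
x=24: ŷ = -13 + 1.5·24 = 23; e = 22.3 − 23 = -0.7
Largest |e| is 1.8 at x = 10, residual 1.8.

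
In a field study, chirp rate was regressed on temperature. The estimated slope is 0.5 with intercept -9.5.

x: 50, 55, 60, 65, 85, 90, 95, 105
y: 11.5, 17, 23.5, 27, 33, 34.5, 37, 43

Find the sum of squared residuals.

SSE = 44

x=50: ŷ = -9.5 + 0.5·50 = 15.5; r = 11.5 − 15.5 = -4
x=55: ŷ = -9.5 + 0.5·55 = 18; r = 17 − 18 = -1
x=60: ŷ = -9.5 + 0.5·60 = 20.5; r = 23.5 − 20.5 = 3
x=65: ŷ = -9.5 + 0.5·65 = 23; r = 27 − 23 = 4
x=85: ŷ = -9.5 + 0.5·85 = 33; r = 33 − 33 = 0
x=90: ŷ = -9.5 + 0.5·90 = 35.5; r = 34.5 − 35.5 = -1
x=95: ŷ = -9.5 + 0.5·95 = 38; r = 37 − 38 = -1
x=105: ŷ = -9.5 + 0.5·105 = 43; r = 43 − 43 = 0
SSE = 16 + 1 + 9 + 16 + 0 + 1 + 1 + 0 = 44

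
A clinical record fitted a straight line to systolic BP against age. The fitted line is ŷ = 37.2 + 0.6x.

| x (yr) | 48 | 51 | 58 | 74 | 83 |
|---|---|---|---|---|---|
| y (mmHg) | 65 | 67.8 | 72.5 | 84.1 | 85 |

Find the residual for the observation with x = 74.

e = 2.5

ŷ = 37.2 + 0.6·74 = 81.6
e = 84.1 − 81.6 = 2.5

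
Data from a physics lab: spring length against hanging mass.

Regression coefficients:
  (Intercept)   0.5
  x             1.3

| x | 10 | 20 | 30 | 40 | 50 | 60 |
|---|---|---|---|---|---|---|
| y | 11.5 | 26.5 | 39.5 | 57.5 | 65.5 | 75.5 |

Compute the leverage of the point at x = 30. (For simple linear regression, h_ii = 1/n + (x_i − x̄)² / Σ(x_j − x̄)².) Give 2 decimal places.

h = 0.18

x̄ = (10 + 20 + 30 + 40 + 50 + 60)/6 = 35
Σ(x − x̄)² = 625 + 225 + 25 + 25 + 225 + 625 = 1750
h = 1/6 + (-5)²/1750 = 0.166667 + 0.0142857 = 0.18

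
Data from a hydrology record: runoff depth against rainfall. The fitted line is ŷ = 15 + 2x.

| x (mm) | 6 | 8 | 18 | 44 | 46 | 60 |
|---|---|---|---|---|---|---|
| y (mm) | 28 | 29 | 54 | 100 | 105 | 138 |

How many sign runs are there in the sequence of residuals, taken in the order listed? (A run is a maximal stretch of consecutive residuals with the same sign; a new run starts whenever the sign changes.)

x=6: ŷ = 15 + 2·6 = 27; r = 28 − 27 = 1
x=8: ŷ = 15 + 2·8 = 31; r = 29 − 31 = -2
x=18: ŷ = 15 + 2·18 = 51; r = 54 − 51 = 3
x=44: ŷ = 15 + 2·44 = 103; r = 100 − 103 = -3
x=46: ŷ = 15 + 2·46 = 107; r = 105 − 107 = -2
x=60: ŷ = 15 + 2·60 = 135; r = 138 − 135 = 3
Signs: + − + − − +
Runs: +×1, −×1, +×1, −×2, +×1 → 5

5 runs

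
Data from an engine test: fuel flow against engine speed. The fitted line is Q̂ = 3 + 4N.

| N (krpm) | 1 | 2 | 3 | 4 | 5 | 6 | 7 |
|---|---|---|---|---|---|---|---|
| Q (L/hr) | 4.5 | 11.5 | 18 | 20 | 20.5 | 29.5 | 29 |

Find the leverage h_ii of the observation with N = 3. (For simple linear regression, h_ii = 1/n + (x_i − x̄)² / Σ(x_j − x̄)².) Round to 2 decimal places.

h = 0.18

N̄ = (1 + 2 + 3 + 4 + 5 + 6 + 7)/7 = 4
Σ(N − N̄)² = 9 + 4 + 1 + 0 + 1 + 4 + 9 = 28
h = 1/7 + (-1)²/28 = 0.142857 + 0.0357143 = 0.18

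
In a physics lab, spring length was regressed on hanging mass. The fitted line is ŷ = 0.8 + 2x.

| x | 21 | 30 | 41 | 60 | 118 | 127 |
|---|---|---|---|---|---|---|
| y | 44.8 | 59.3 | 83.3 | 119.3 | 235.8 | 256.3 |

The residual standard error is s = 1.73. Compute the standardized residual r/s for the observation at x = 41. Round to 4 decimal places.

ŷ = 0.8 + 2·41 = 82.8
r = 83.3 − 82.8 = 0.5
r/s = 0.5 / 1.73 = 0.2890

0.2890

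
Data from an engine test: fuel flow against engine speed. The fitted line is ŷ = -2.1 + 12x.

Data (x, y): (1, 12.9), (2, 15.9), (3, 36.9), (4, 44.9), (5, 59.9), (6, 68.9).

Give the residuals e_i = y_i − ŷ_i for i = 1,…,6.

x=1: ŷ = -2.1 + 12·1 = 9.9; e = 12.9 − 9.9 = 3
x=2: ŷ = -2.1 + 12·2 = 21.9; e = 15.9 − 21.9 = -6
x=3: ŷ = -2.1 + 12·3 = 33.9; e = 36.9 − 33.9 = 3
x=4: ŷ = -2.1 + 12·4 = 45.9; e = 44.9 − 45.9 = -1
x=5: ŷ = -2.1 + 12·5 = 57.9; e = 59.9 − 57.9 = 2
x=6: ŷ = -2.1 + 12·6 = 69.9; e = 68.9 − 69.9 = -1

3, -6, 3, -1, 2, -1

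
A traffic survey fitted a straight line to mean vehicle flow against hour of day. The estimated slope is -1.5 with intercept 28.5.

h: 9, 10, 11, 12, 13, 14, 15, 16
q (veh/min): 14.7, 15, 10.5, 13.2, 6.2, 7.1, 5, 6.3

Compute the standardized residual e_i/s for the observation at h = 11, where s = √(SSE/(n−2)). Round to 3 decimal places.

-0.748

h=9: q̂ = 28.5 − 1.5·9 = 15; e = 14.7 − 15 = -0.3
h=10: q̂ = 28.5 − 1.5·10 = 13.5; e = 15 − 13.5 = 1.5
h=11: q̂ = 28.5 − 1.5·11 = 12; e = 10.5 − 12 = -1.5
h=12: q̂ = 28.5 − 1.5·12 = 10.5; e = 13.2 − 10.5 = 2.7
h=13: q̂ = 28.5 − 1.5·13 = 9; e = 6.2 − 9 = -2.8
h=14: q̂ = 28.5 − 1.5·14 = 7.5; e = 7.1 − 7.5 = -0.4
h=15: q̂ = 28.5 − 1.5·15 = 6; e = 5 − 6 = -1
h=16: q̂ = 28.5 − 1.5·16 = 4.5; e = 6.3 − 4.5 = 1.8
SSE = 0.09 + 2.25 + 2.25 + 7.29 + 7.84 + 0.16 + 1 + 3.24 = 24.12
s = √(24.12/6) = 2.00499
e/s = -1.5 / 2.00499 = -0.748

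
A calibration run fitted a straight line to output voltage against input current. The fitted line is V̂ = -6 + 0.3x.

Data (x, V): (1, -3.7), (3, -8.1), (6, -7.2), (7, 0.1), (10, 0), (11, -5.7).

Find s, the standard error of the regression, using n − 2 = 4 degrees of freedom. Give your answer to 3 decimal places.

s = 3.742

x=1: V̂ = -6 + 0.3·1 = -5.7; e = -3.7 − (-5.7) = 2
x=3: V̂ = -6 + 0.3·3 = -5.1; e = -8.1 − (-5.1) = -3
x=6: V̂ = -6 + 0.3·6 = -4.2; e = -7.2 − (-4.2) = -3
x=7: V̂ = -6 + 0.3·7 = -3.9; e = 0.1 − (-3.9) = 4
x=10: V̂ = -6 + 0.3·10 = -3; e = 0 − (-3) = 3
x=11: V̂ = -6 + 0.3·11 = -2.7; e = -5.7 − (-2.7) = -3
SSE = 4 + 9 + 9 + 16 + 9 + 9 = 56
s = √(56/4) = √14 ≈ 3.742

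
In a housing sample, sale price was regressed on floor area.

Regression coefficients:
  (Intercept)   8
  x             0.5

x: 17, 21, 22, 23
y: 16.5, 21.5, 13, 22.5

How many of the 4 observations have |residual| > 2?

x=17: ŷ = 8 + 0.5·17 = 16.5; e = 16.5 − 16.5 = 0
x=21: ŷ = 8 + 0.5·21 = 18.5; e = 21.5 − 18.5 = 3
x=22: ŷ = 8 + 0.5·22 = 19; e = 13 − 19 = -6
x=23: ŷ = 8 + 0.5·23 = 19.5; e = 22.5 − 19.5 = 3
|e| > 2: x=21 (|e|=3), x=22 (|e|=6), x=23 (|e|=3) → 3

3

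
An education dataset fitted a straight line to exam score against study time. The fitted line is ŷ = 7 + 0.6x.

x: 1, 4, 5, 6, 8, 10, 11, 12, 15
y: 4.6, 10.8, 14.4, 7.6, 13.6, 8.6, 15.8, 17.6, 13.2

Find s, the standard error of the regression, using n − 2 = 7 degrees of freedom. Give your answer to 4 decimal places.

s = 3.5084

x=1: ŷ = 7 + 0.6·1 = 7.6; e = 4.6 − 7.6 = -3
x=4: ŷ = 7 + 0.6·4 = 9.4; e = 10.8 − 9.4 = 1.4
x=5: ŷ = 7 + 0.6·5 = 10; e = 14.4 − 10 = 4.4
x=6: ŷ = 7 + 0.6·6 = 10.6; e = 7.6 − 10.6 = -3
x=8: ŷ = 7 + 0.6·8 = 11.8; e = 13.6 − 11.8 = 1.8
x=10: ŷ = 7 + 0.6·10 = 13; e = 8.6 − 13 = -4.4
x=11: ŷ = 7 + 0.6·11 = 13.6; e = 15.8 − 13.6 = 2.2
x=12: ŷ = 7 + 0.6·12 = 14.2; e = 17.6 − 14.2 = 3.4
x=15: ŷ = 7 + 0.6·15 = 16; e = 13.2 − 16 = -2.8
SSE = 9 + 1.96 + 19.36 + 9 + 3.24 + 19.36 + 4.84 + 11.56 + 7.84 = 86.16
s = √(86.16/7) = √12.3086 ≈ 3.5084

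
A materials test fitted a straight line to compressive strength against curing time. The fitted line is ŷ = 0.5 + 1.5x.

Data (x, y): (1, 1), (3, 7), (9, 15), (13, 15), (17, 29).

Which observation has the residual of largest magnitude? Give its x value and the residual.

x=1: ŷ = 0.5 + 1.5·1 = 2; e = 1 − 2 = -1
x=3: ŷ = 0.5 + 1.5·3 = 5; e = 7 − 5 = 2
x=9: ŷ = 0.5 + 1.5·9 = 14; e = 15 − 14 = 1
x=13: ŷ = 0.5 + 1.5·13 = 20; e = 15 − 20 = -5
x=17: ŷ = 0.5 + 1.5·17 = 26; e = 29 − 26 = 3
Largest |e| is 5 at x = 13, residual -5.

x = 13, e = -5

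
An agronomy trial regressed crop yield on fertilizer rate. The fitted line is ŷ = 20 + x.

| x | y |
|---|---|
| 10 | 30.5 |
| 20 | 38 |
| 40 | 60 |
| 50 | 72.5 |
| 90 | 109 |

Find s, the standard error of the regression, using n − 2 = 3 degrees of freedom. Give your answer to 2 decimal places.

s = 1.96

x=10: ŷ = 20 + 10 = 30; e = 30.5 − 30 = 0.5
x=20: ŷ = 20 + 20 = 40; e = 38 − 40 = -2
x=40: ŷ = 20 + 40 = 60; e = 60 − 60 = 0
x=50: ŷ = 20 + 50 = 70; e = 72.5 − 70 = 2.5
x=90: ŷ = 20 + 90 = 110; e = 109 − 110 = -1
SSE = 0.25 + 4 + 0 + 6.25 + 1 = 11.5
s = √(11.5/3) = √3.83333 ≈ 1.96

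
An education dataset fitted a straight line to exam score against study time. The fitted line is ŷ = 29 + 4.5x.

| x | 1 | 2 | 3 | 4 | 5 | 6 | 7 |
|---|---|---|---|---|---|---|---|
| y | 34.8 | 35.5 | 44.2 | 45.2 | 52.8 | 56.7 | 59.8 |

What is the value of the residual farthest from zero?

r = -2.5

x=1: ŷ = 29 + 4.5·1 = 33.5; r = 34.8 − 33.5 = 1.3
x=2: ŷ = 29 + 4.5·2 = 38; r = 35.5 − 38 = -2.5
x=3: ŷ = 29 + 4.5·3 = 42.5; r = 44.2 − 42.5 = 1.7
x=4: ŷ = 29 + 4.5·4 = 47; r = 45.2 − 47 = -1.8
x=5: ŷ = 29 + 4.5·5 = 51.5; r = 52.8 − 51.5 = 1.3
x=6: ŷ = 29 + 4.5·6 = 56; r = 56.7 − 56 = 0.7
x=7: ŷ = 29 + 4.5·7 = 60.5; r = 59.8 − 60.5 = -0.7
Largest |r| is 2.5 at x = 2, residual -2.5.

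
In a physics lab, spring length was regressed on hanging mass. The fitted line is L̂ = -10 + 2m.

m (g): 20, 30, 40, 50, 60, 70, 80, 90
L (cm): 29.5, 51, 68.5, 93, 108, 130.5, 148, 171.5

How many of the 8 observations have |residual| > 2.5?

1

m=20: L̂ = -10 + 2·20 = 30; e = 29.5 − 30 = -0.5
m=30: L̂ = -10 + 2·30 = 50; e = 51 − 50 = 1
m=40: L̂ = -10 + 2·40 = 70; e = 68.5 − 70 = -1.5
m=50: L̂ = -10 + 2·50 = 90; e = 93 − 90 = 3
m=60: L̂ = -10 + 2·60 = 110; e = 108 − 110 = -2
m=70: L̂ = -10 + 2·70 = 130; e = 130.5 − 130 = 0.5
m=80: L̂ = -10 + 2·80 = 150; e = 148 − 150 = -2
m=90: L̂ = -10 + 2·90 = 170; e = 171.5 − 170 = 1.5
|e| > 2.5: m=50 (|e|=3) → 1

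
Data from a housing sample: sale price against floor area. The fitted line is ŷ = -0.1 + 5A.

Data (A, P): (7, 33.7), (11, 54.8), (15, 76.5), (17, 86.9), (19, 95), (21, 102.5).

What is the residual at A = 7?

e = -1.2

ŷ = -0.1 + 5·7 = 34.9
e = 33.7 − 34.9 = -1.2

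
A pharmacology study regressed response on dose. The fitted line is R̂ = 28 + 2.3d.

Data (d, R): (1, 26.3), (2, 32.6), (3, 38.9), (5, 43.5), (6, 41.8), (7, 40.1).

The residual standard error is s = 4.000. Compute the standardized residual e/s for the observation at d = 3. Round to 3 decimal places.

R̂ = 28 + 2.3·3 = 34.9
e = 38.9 − 34.9 = 4
e/s = 4 / 4.000 = 1.000

1.000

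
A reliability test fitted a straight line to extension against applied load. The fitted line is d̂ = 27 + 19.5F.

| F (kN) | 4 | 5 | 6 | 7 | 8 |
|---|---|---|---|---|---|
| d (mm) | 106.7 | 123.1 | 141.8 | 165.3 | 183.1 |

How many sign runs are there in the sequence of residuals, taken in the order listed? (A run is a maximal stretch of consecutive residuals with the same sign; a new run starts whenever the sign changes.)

F=4: d̂ = 27 + 19.5·4 = 105; r = 106.7 − 105 = 1.7
F=5: d̂ = 27 + 19.5·5 = 124.5; r = 123.1 − 124.5 = -1.4
F=6: d̂ = 27 + 19.5·6 = 144; r = 141.8 − 144 = -2.2
F=7: d̂ = 27 + 19.5·7 = 163.5; r = 165.3 − 163.5 = 1.8
F=8: d̂ = 27 + 19.5·8 = 183; r = 183.1 − 183 = 0.1
Signs: + − − + +
Runs: +×1, −×2, +×2 → 3

3 runs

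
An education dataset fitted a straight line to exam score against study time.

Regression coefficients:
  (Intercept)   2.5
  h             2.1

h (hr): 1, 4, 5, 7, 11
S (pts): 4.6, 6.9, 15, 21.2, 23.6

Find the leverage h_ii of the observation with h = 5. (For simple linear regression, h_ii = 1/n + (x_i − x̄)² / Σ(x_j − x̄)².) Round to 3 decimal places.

h̄ = (1 + 4 + 5 + 7 + 11)/5 = 5.6
Σ(h − h̄)² = 21.16 + 2.56 + 0.36 + 1.96 + 29.16 = 55.2
h = 1/5 + (-0.6)²/55.2 = 0.2 + 0.00652174 = 0.207

h = 0.207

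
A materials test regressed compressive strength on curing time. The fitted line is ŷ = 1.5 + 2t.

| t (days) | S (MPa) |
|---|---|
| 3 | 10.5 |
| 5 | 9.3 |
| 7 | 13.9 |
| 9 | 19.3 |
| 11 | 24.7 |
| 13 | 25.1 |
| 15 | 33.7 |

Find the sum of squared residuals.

t=3: ŷ = 1.5 + 2·3 = 7.5; r = 10.5 − 7.5 = 3
t=5: ŷ = 1.5 + 2·5 = 11.5; r = 9.3 − 11.5 = -2.2
t=7: ŷ = 1.5 + 2·7 = 15.5; r = 13.9 − 15.5 = -1.6
t=9: ŷ = 1.5 + 2·9 = 19.5; r = 19.3 − 19.5 = -0.2
t=11: ŷ = 1.5 + 2·11 = 23.5; r = 24.7 − 23.5 = 1.2
t=13: ŷ = 1.5 + 2·13 = 27.5; r = 25.1 − 27.5 = -2.4
t=15: ŷ = 1.5 + 2·15 = 31.5; r = 33.7 − 31.5 = 2.2
SSE = 9 + 4.84 + 2.56 + 0.04 + 1.44 + 5.76 + 4.84 = 28.48

SSE = 28.48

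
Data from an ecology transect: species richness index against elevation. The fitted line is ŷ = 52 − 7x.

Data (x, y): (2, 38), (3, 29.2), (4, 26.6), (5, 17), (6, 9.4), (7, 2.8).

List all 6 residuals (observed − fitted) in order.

x=2: ŷ = 52 − 7·2 = 38; e = 38 − 38 = 0
x=3: ŷ = 52 − 7·3 = 31; e = 29.2 − 31 = -1.8
x=4: ŷ = 52 − 7·4 = 24; e = 26.6 − 24 = 2.6
x=5: ŷ = 52 − 7·5 = 17; e = 17 − 17 = 0
x=6: ŷ = 52 − 7·6 = 10; e = 9.4 − 10 = -0.6
x=7: ŷ = 52 − 7·7 = 3; e = 2.8 − 3 = -0.2

0, -1.8, 2.6, 0, -0.6, -0.2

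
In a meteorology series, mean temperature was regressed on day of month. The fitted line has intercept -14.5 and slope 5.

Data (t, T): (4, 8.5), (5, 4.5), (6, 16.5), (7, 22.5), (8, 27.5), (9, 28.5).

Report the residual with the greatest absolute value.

r = -6

t=4: T̂ = -14.5 + 5·4 = 5.5; r = 8.5 − 5.5 = 3
t=5: T̂ = -14.5 + 5·5 = 10.5; r = 4.5 − 10.5 = -6
t=6: T̂ = -14.5 + 5·6 = 15.5; r = 16.5 − 15.5 = 1
t=7: T̂ = -14.5 + 5·7 = 20.5; r = 22.5 − 20.5 = 2
t=8: T̂ = -14.5 + 5·8 = 25.5; r = 27.5 − 25.5 = 2
t=9: T̂ = -14.5 + 5·9 = 30.5; r = 28.5 − 30.5 = -2
Largest |r| is 6 at t = 5, residual -6.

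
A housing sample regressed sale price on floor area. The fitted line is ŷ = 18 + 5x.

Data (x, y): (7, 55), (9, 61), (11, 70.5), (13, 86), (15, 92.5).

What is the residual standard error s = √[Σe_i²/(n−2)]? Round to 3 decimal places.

x=7: ŷ = 18 + 5·7 = 53; e = 55 − 53 = 2
x=9: ŷ = 18 + 5·9 = 63; e = 61 − 63 = -2
x=11: ŷ = 18 + 5·11 = 73; e = 70.5 − 73 = -2.5
x=13: ŷ = 18 + 5·13 = 83; e = 86 − 83 = 3
x=15: ŷ = 18 + 5·15 = 93; e = 92.5 − 93 = -0.5
SSE = 4 + 4 + 6.25 + 9 + 0.25 = 23.5
s = √(23.5/3) = √7.83333 ≈ 2.799

s = 2.799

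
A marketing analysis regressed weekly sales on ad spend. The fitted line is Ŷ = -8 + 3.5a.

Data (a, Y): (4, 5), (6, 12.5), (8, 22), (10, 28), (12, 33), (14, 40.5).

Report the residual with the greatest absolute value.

a=4: Ŷ = -8 + 3.5·4 = 6; e = 5 − 6 = -1
a=6: Ŷ = -8 + 3.5·6 = 13; e = 12.5 − 13 = -0.5
a=8: Ŷ = -8 + 3.5·8 = 20; e = 22 − 20 = 2
a=10: Ŷ = -8 + 3.5·10 = 27; e = 28 − 27 = 1
a=12: Ŷ = -8 + 3.5·12 = 34; e = 33 − 34 = -1
a=14: Ŷ = -8 + 3.5·14 = 41; e = 40.5 − 41 = -0.5
Largest |e| is 2 at a = 8, residual 2.

e = 2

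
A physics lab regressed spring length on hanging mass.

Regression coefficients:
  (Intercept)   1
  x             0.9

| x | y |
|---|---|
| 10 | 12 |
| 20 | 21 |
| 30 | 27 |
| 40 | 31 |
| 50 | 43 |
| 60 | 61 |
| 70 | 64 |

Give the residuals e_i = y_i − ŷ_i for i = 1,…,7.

2, 2, -1, -6, -3, 6, 0

x=10: ŷ = 1 + 0.9·10 = 10; e = 12 − 10 = 2
x=20: ŷ = 1 + 0.9·20 = 19; e = 21 − 19 = 2
x=30: ŷ = 1 + 0.9·30 = 28; e = 27 − 28 = -1
x=40: ŷ = 1 + 0.9·40 = 37; e = 31 − 37 = -6
x=50: ŷ = 1 + 0.9·50 = 46; e = 43 − 46 = -3
x=60: ŷ = 1 + 0.9·60 = 55; e = 61 − 55 = 6
x=70: ŷ = 1 + 0.9·70 = 64; e = 64 − 64 = 0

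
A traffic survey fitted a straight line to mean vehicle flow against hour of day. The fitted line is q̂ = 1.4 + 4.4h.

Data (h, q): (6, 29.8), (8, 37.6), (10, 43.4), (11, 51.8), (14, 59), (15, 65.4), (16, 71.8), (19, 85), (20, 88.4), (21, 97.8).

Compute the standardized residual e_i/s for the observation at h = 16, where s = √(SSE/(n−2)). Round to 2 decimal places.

h=6: q̂ = 1.4 + 4.4·6 = 27.8; e = 29.8 − 27.8 = 2
h=8: q̂ = 1.4 + 4.4·8 = 36.6; e = 37.6 − 36.6 = 1
h=10: q̂ = 1.4 + 4.4·10 = 45.4; e = 43.4 − 45.4 = -2
h=11: q̂ = 1.4 + 4.4·11 = 49.8; e = 51.8 − 49.8 = 2
h=14: q̂ = 1.4 + 4.4·14 = 63; e = 59 − 63 = -4
h=15: q̂ = 1.4 + 4.4·15 = 67.4; e = 65.4 − 67.4 = -2
h=16: q̂ = 1.4 + 4.4·16 = 71.8; e = 71.8 − 71.8 = 0
h=19: q̂ = 1.4 + 4.4·19 = 85; e = 85 − 85 = 0
h=20: q̂ = 1.4 + 4.4·20 = 89.4; e = 88.4 − 89.4 = -1
h=21: q̂ = 1.4 + 4.4·21 = 93.8; e = 97.8 − 93.8 = 4
SSE = 4 + 1 + 4 + 4 + 16 + 4 + 0 + 0 + 1 + 16 = 50
s = √(50/8) = 2.5
e/s = 0 / 2.5 = 0.00

0.00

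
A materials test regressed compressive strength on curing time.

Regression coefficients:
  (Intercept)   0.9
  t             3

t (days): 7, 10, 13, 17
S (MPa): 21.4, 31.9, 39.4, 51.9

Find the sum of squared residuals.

SSE = 1.5

t=7: Ŝ = 0.9 + 3·7 = 21.9; r = 21.4 − 21.9 = -0.5
t=10: Ŝ = 0.9 + 3·10 = 30.9; r = 31.9 − 30.9 = 1
t=13: Ŝ = 0.9 + 3·13 = 39.9; r = 39.4 − 39.9 = -0.5
t=17: Ŝ = 0.9 + 3·17 = 51.9; r = 51.9 − 51.9 = 0
SSE = 0.25 + 1 + 0.25 + 0 = 1.5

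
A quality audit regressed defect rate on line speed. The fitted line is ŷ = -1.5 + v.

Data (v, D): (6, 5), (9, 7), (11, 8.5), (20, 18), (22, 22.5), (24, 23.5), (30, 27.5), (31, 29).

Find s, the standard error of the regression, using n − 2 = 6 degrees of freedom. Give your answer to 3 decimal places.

v=6: ŷ = -1.5 + 6 = 4.5; r = 5 − 4.5 = 0.5
v=9: ŷ = -1.5 + 9 = 7.5; r = 7 − 7.5 = -0.5
v=11: ŷ = -1.5 + 11 = 9.5; r = 8.5 − 9.5 = -1
v=20: ŷ = -1.5 + 20 = 18.5; r = 18 − 18.5 = -0.5
v=22: ŷ = -1.5 + 22 = 20.5; r = 22.5 − 20.5 = 2
v=24: ŷ = -1.5 + 24 = 22.5; r = 23.5 − 22.5 = 1
v=30: ŷ = -1.5 + 30 = 28.5; r = 27.5 − 28.5 = -1
v=31: ŷ = -1.5 + 31 = 29.5; r = 29 − 29.5 = -0.5
SSE = 0.25 + 0.25 + 1 + 0.25 + 4 + 1 + 1 + 0.25 = 8
s = √(8/6) = √1.33333 ≈ 1.155

s = 1.155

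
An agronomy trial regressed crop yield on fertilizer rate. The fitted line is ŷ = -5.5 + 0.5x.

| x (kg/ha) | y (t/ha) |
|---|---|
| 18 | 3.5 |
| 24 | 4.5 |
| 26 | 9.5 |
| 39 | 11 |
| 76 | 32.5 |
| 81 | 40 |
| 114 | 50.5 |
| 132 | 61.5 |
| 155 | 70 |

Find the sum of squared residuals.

x=18: ŷ = -5.5 + 0.5·18 = 3.5; e = 3.5 − 3.5 = 0
x=24: ŷ = -5.5 + 0.5·24 = 6.5; e = 4.5 − 6.5 = -2
x=26: ŷ = -5.5 + 0.5·26 = 7.5; e = 9.5 − 7.5 = 2
x=39: ŷ = -5.5 + 0.5·39 = 14; e = 11 − 14 = -3
x=76: ŷ = -5.5 + 0.5·76 = 32.5; e = 32.5 − 32.5 = 0
x=81: ŷ = -5.5 + 0.5·81 = 35; e = 40 − 35 = 5
x=114: ŷ = -5.5 + 0.5·114 = 51.5; e = 50.5 − 51.5 = -1
x=132: ŷ = -5.5 + 0.5·132 = 60.5; e = 61.5 − 60.5 = 1
x=155: ŷ = -5.5 + 0.5·155 = 72; e = 70 − 72 = -2
SSE = 0 + 4 + 4 + 9 + 0 + 25 + 1 + 1 + 4 = 48

SSE = 48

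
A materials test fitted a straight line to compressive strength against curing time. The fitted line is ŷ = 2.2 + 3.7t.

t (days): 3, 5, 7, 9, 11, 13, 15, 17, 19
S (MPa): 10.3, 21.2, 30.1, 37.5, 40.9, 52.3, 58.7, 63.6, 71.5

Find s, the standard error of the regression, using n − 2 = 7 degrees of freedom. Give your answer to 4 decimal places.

s = 2.0529

t=3: ŷ = 2.2 + 3.7·3 = 13.3; e = 10.3 − 13.3 = -3
t=5: ŷ = 2.2 + 3.7·5 = 20.7; e = 21.2 − 20.7 = 0.5
t=7: ŷ = 2.2 + 3.7·7 = 28.1; e = 30.1 − 28.1 = 2
t=9: ŷ = 2.2 + 3.7·9 = 35.5; e = 37.5 − 35.5 = 2
t=11: ŷ = 2.2 + 3.7·11 = 42.9; e = 40.9 − 42.9 = -2
t=13: ŷ = 2.2 + 3.7·13 = 50.3; e = 52.3 − 50.3 = 2
t=15: ŷ = 2.2 + 3.7·15 = 57.7; e = 58.7 − 57.7 = 1
t=17: ŷ = 2.2 + 3.7·17 = 65.1; e = 63.6 − 65.1 = -1.5
t=19: ŷ = 2.2 + 3.7·19 = 72.5; e = 71.5 − 72.5 = -1
SSE = 9 + 0.25 + 4 + 4 + 4 + 4 + 1 + 2.25 + 1 = 29.5
s = √(29.5/7) = √4.21429 ≈ 2.0529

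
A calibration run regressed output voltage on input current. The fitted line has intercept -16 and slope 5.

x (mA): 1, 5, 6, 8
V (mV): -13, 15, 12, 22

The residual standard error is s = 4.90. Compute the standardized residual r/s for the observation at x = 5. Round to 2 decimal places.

ŷ = -16 + 5·5 = 9
r = 15 − 9 = 6
r/s = 6 / 4.90 = 1.22

1.22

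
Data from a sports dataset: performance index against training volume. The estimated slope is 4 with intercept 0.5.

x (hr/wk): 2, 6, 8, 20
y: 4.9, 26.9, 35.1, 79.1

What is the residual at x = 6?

ŷ = 0.5 + 4·6 = 24.5
r = 26.9 − 24.5 = 2.4

r = 2.4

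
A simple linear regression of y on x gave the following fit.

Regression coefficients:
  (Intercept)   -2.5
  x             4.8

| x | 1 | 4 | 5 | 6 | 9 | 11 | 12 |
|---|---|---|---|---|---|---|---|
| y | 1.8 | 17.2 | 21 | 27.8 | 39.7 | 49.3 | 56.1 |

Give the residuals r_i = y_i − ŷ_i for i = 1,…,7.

-0.5, 0.5, -0.5, 1.5, -1, -1, 1

x=1: ŷ = -2.5 + 4.8·1 = 2.3; r = 1.8 − 2.3 = -0.5
x=4: ŷ = -2.5 + 4.8·4 = 16.7; r = 17.2 − 16.7 = 0.5
x=5: ŷ = -2.5 + 4.8·5 = 21.5; r = 21 − 21.5 = -0.5
x=6: ŷ = -2.5 + 4.8·6 = 26.3; r = 27.8 − 26.3 = 1.5
x=9: ŷ = -2.5 + 4.8·9 = 40.7; r = 39.7 − 40.7 = -1
x=11: ŷ = -2.5 + 4.8·11 = 50.3; r = 49.3 − 50.3 = -1
x=12: ŷ = -2.5 + 4.8·12 = 55.1; r = 56.1 − 55.1 = 1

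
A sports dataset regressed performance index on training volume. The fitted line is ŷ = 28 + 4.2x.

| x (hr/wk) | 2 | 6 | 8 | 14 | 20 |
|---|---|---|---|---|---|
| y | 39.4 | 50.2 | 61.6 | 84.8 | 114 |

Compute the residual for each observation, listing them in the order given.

x=2: ŷ = 28 + 4.2·2 = 36.4; e = 39.4 − 36.4 = 3
x=6: ŷ = 28 + 4.2·6 = 53.2; e = 50.2 − 53.2 = -3
x=8: ŷ = 28 + 4.2·8 = 61.6; e = 61.6 − 61.6 = 0
x=14: ŷ = 28 + 4.2·14 = 86.8; e = 84.8 − 86.8 = -2
x=20: ŷ = 28 + 4.2·20 = 112; e = 114 − 112 = 2

3, -3, 0, -2, 2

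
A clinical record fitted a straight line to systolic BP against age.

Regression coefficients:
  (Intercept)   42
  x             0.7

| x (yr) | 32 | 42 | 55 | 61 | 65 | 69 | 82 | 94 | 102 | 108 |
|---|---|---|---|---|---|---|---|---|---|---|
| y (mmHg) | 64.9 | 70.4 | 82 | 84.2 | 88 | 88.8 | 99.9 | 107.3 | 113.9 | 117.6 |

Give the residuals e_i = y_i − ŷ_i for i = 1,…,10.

0.5, -1, 1.5, -0.5, 0.5, -1.5, 0.5, -0.5, 0.5, 0

x=32: ŷ = 42 + 0.7·32 = 64.4; e = 64.9 − 64.4 = 0.5
x=42: ŷ = 42 + 0.7·42 = 71.4; e = 70.4 − 71.4 = -1
x=55: ŷ = 42 + 0.7·55 = 80.5; e = 82 − 80.5 = 1.5
x=61: ŷ = 42 + 0.7·61 = 84.7; e = 84.2 − 84.7 = -0.5
x=65: ŷ = 42 + 0.7·65 = 87.5; e = 88 − 87.5 = 0.5
x=69: ŷ = 42 + 0.7·69 = 90.3; e = 88.8 − 90.3 = -1.5
x=82: ŷ = 42 + 0.7·82 = 99.4; e = 99.9 − 99.4 = 0.5
x=94: ŷ = 42 + 0.7·94 = 107.8; e = 107.3 − 107.8 = -0.5
x=102: ŷ = 42 + 0.7·102 = 113.4; e = 113.9 − 113.4 = 0.5
x=108: ŷ = 42 + 0.7·108 = 117.6; e = 117.6 − 117.6 = 0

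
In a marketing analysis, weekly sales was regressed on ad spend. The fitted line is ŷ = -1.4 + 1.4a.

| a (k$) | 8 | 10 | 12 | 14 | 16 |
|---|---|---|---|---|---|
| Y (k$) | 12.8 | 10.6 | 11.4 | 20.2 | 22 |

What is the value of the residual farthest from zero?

a=8: ŷ = -1.4 + 1.4·8 = 9.8; r = 12.8 − 9.8 = 3
a=10: ŷ = -1.4 + 1.4·10 = 12.6; r = 10.6 − 12.6 = -2
a=12: ŷ = -1.4 + 1.4·12 = 15.4; r = 11.4 − 15.4 = -4
a=14: ŷ = -1.4 + 1.4·14 = 18.2; r = 20.2 − 18.2 = 2
a=16: ŷ = -1.4 + 1.4·16 = 21; r = 22 − 21 = 1
Largest |r| is 4 at a = 12, residual -4.

r = -4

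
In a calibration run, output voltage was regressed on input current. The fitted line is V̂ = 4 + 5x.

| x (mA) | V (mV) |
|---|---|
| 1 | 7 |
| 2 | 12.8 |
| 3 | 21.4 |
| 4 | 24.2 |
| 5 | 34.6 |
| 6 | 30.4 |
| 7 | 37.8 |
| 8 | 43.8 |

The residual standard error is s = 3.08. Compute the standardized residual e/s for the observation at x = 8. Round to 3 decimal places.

V̂ = 4 + 5·8 = 44
e = 43.8 − 44 = -0.2
e/s = -0.2 / 3.08 = -0.065

-0.065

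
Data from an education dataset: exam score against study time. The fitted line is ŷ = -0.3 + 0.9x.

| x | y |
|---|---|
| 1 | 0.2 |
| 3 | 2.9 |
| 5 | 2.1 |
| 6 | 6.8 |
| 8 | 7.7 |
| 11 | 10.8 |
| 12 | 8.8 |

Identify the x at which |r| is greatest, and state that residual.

x=1: ŷ = -0.3 + 0.9·1 = 0.6; r = 0.2 − 0.6 = -0.4
x=3: ŷ = -0.3 + 0.9·3 = 2.4; r = 2.9 − 2.4 = 0.5
x=5: ŷ = -0.3 + 0.9·5 = 4.2; r = 2.1 − 4.2 = -2.1
x=6: ŷ = -0.3 + 0.9·6 = 5.1; r = 6.8 − 5.1 = 1.7
x=8: ŷ = -0.3 + 0.9·8 = 6.9; r = 7.7 − 6.9 = 0.8
x=11: ŷ = -0.3 + 0.9·11 = 9.6; r = 10.8 − 9.6 = 1.2
x=12: ŷ = -0.3 + 0.9·12 = 10.5; r = 8.8 − 10.5 = -1.7
Largest |r| is 2.1 at x = 5, residual -2.1.

x = 5, r = -2.1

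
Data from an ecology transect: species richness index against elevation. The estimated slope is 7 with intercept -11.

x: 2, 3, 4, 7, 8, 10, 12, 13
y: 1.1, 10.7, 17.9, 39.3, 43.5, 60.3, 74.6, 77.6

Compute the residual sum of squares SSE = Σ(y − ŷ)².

x=2: ŷ = -11 + 7·2 = 3; r = 1.1 − 3 = -1.9
x=3: ŷ = -11 + 7·3 = 10; r = 10.7 − 10 = 0.7
x=4: ŷ = -11 + 7·4 = 17; r = 17.9 − 17 = 0.9
x=7: ŷ = -11 + 7·7 = 38; r = 39.3 − 38 = 1.3
x=8: ŷ = -11 + 7·8 = 45; r = 43.5 − 45 = -1.5
x=10: ŷ = -11 + 7·10 = 59; r = 60.3 − 59 = 1.3
x=12: ŷ = -11 + 7·12 = 73; r = 74.6 − 73 = 1.6
x=13: ŷ = -11 + 7·13 = 80; r = 77.6 − 80 = -2.4
SSE = 3.61 + 0.49 + 0.81 + 1.69 + 2.25 + 1.69 + 2.56 + 5.76 = 18.86

SSE = 18.86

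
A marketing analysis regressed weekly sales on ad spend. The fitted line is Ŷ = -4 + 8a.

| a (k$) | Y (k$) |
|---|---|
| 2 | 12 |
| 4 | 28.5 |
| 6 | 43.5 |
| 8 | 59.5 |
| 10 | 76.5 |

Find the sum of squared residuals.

SSE = 1

a=2: Ŷ = -4 + 8·2 = 12; e = 12 − 12 = 0
a=4: Ŷ = -4 + 8·4 = 28; e = 28.5 − 28 = 0.5
a=6: Ŷ = -4 + 8·6 = 44; e = 43.5 − 44 = -0.5
a=8: Ŷ = -4 + 8·8 = 60; e = 59.5 − 60 = -0.5
a=10: Ŷ = -4 + 8·10 = 76; e = 76.5 − 76 = 0.5
SSE = 0 + 0.25 + 0.25 + 0.25 + 0.25 = 1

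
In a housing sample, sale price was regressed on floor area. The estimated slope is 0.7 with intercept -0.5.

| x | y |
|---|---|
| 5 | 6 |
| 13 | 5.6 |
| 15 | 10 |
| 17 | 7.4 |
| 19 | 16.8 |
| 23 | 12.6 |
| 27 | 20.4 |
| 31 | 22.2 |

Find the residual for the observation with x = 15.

ŷ = -0.5 + 0.7·15 = 10
e = 10 − 10 = 0

e = 0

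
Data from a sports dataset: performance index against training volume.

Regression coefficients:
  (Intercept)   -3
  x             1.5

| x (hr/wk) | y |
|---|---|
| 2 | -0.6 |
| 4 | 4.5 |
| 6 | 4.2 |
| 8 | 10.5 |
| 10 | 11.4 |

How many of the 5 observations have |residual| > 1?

x=2: ŷ = -3 + 1.5·2 = 0; e = -0.6 − 0 = -0.6
x=4: ŷ = -3 + 1.5·4 = 3; e = 4.5 − 3 = 1.5
x=6: ŷ = -3 + 1.5·6 = 6; e = 4.2 − 6 = -1.8
x=8: ŷ = -3 + 1.5·8 = 9; e = 10.5 − 9 = 1.5
x=10: ŷ = -3 + 1.5·10 = 12; e = 11.4 − 12 = -0.6
|e| > 1: x=4 (|e|=1.5), x=6 (|e|=1.8), x=8 (|e|=1.5) → 3

3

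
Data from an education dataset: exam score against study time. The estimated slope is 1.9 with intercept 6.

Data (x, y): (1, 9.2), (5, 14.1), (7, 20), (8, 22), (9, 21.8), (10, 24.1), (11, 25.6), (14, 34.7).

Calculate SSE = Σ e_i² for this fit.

x=1: ŷ = 6 + 1.9·1 = 7.9; e = 9.2 − 7.9 = 1.3
x=5: ŷ = 6 + 1.9·5 = 15.5; e = 14.1 − 15.5 = -1.4
x=7: ŷ = 6 + 1.9·7 = 19.3; e = 20 − 19.3 = 0.7
x=8: ŷ = 6 + 1.9·8 = 21.2; e = 22 − 21.2 = 0.8
x=9: ŷ = 6 + 1.9·9 = 23.1; e = 21.8 − 23.1 = -1.3
x=10: ŷ = 6 + 1.9·10 = 25; e = 24.1 − 25 = -0.9
x=11: ŷ = 6 + 1.9·11 = 26.9; e = 25.6 − 26.9 = -1.3
x=14: ŷ = 6 + 1.9·14 = 32.6; e = 34.7 − 32.6 = 2.1
SSE = 1.69 + 1.96 + 0.49 + 0.64 + 1.69 + 0.81 + 1.69 + 4.41 = 13.38

SSE = 13.38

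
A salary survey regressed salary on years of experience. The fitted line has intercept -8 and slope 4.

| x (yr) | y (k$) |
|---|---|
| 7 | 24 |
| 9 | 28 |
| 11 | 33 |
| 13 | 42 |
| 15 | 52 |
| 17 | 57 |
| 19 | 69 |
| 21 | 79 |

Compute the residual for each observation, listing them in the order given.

4, 0, -3, -2, 0, -3, 1, 3

x=7: ŷ = -8 + 4·7 = 20; e = 24 − 20 = 4
x=9: ŷ = -8 + 4·9 = 28; e = 28 − 28 = 0
x=11: ŷ = -8 + 4·11 = 36; e = 33 − 36 = -3
x=13: ŷ = -8 + 4·13 = 44; e = 42 − 44 = -2
x=15: ŷ = -8 + 4·15 = 52; e = 52 − 52 = 0
x=17: ŷ = -8 + 4·17 = 60; e = 57 − 60 = -3
x=19: ŷ = -8 + 4·19 = 68; e = 69 − 68 = 1
x=21: ŷ = -8 + 4·21 = 76; e = 79 − 76 = 3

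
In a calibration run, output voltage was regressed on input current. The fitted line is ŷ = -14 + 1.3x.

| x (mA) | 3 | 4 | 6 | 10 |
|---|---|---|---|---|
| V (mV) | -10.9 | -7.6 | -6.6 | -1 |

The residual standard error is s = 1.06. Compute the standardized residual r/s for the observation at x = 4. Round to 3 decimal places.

ŷ = -14 + 1.3·4 = -8.8
r = -7.6 − (-8.8) = 1.2
r/s = 1.2 / 1.06 = 1.132

1.132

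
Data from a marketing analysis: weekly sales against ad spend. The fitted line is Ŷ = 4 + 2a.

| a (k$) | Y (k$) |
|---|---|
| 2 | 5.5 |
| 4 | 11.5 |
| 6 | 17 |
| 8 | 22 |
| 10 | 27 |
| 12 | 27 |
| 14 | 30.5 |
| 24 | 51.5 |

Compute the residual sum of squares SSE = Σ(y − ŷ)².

SSE = 24

a=2: Ŷ = 4 + 2·2 = 8; r = 5.5 − 8 = -2.5
a=4: Ŷ = 4 + 2·4 = 12; r = 11.5 − 12 = -0.5
a=6: Ŷ = 4 + 2·6 = 16; r = 17 − 16 = 1
a=8: Ŷ = 4 + 2·8 = 20; r = 22 − 20 = 2
a=10: Ŷ = 4 + 2·10 = 24; r = 27 − 24 = 3
a=12: Ŷ = 4 + 2·12 = 28; r = 27 − 28 = -1
a=14: Ŷ = 4 + 2·14 = 32; r = 30.5 − 32 = -1.5
a=24: Ŷ = 4 + 2·24 = 52; r = 51.5 − 52 = -0.5
SSE = 6.25 + 0.25 + 1 + 4 + 9 + 1 + 2.25 + 0.25 = 24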